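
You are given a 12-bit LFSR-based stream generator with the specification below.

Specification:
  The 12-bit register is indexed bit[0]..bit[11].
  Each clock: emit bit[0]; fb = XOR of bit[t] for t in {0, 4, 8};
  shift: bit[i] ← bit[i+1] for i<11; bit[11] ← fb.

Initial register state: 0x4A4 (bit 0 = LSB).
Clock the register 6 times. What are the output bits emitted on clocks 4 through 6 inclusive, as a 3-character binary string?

reg_0 = 0x4A4
clock 1: out=0, reg = 0x252
clock 2: out=0, reg = 0x929
clock 3: out=1, reg = 0x494
clock 4: out=0, reg = 0xA4A
clock 5: out=0, reg = 0x525
clock 6: out=1, reg = 0x292

001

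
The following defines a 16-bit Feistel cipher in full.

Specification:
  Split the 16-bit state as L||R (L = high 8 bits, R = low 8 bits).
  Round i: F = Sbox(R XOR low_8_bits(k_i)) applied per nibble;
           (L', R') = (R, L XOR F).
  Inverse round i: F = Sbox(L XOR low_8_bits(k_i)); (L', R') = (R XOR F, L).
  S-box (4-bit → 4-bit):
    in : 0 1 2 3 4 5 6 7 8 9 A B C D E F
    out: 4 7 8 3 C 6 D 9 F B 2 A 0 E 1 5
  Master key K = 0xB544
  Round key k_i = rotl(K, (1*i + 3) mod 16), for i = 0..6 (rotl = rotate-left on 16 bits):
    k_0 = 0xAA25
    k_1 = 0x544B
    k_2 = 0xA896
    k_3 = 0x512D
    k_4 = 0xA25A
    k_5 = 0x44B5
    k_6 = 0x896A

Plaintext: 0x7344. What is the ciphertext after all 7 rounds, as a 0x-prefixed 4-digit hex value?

0x6BBF

s_0 = plaintext = 0x7344
s_1 = Round(s_0, k_0) = 0x44A4
s_2 = Round(s_1, k_1) = 0xA451
s_3 = Round(s_2, k_2) = 0x51AD
s_4 = Round(s_3, k_3) = 0xADA5
s_5 = Round(s_4, k_4) = 0xA5F8
s_6 = Round(s_5, k_5) = 0xF86B
s_7 = Round(s_6, k_6) = 0x6BBF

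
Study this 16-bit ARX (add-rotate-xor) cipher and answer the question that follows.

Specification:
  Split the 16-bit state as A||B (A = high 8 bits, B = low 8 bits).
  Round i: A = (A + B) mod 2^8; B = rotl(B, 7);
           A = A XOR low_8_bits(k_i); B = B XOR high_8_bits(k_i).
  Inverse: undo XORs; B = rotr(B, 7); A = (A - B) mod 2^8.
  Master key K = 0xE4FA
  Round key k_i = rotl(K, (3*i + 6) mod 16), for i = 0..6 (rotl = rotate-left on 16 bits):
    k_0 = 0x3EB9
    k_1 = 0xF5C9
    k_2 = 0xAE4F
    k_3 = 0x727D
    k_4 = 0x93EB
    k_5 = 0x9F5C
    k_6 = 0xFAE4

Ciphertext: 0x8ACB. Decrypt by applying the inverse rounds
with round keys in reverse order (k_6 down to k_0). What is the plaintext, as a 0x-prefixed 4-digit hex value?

s_0 = ciphertext = 0x8ACB
s_1 = InvRound(s_0, k_6) = 0x0C62
s_2 = InvRound(s_1, k_5) = 0x55FB
s_3 = InvRound(s_2, k_4) = 0xEED0
s_4 = InvRound(s_3, k_3) = 0x4E45
s_5 = InvRound(s_4, k_2) = 0x2AD7
s_6 = InvRound(s_5, k_1) = 0x9F44
s_7 = InvRound(s_6, k_0) = 0x32F4

0x32F4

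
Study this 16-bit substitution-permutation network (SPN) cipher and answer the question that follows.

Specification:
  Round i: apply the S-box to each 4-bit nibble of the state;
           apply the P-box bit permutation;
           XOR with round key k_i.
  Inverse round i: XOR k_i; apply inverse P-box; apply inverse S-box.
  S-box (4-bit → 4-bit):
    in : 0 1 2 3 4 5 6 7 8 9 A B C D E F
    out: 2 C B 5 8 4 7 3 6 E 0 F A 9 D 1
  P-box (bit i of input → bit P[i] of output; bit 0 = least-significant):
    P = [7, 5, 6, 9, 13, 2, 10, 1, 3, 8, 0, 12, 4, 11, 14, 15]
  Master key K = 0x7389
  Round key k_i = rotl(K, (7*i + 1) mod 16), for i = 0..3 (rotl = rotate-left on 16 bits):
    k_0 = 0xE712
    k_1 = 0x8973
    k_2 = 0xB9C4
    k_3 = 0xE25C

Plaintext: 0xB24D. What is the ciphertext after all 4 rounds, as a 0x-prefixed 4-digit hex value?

0x4B69

s_0 = plaintext = 0xB24D
s_1 = Round(s_0, k_0) = 0x3C88
s_2 = Round(s_1, k_1) = 0xDC07
s_3 = Round(s_2, k_2) = 0x2870
s_4 = Round(s_3, k_3) = 0x4B69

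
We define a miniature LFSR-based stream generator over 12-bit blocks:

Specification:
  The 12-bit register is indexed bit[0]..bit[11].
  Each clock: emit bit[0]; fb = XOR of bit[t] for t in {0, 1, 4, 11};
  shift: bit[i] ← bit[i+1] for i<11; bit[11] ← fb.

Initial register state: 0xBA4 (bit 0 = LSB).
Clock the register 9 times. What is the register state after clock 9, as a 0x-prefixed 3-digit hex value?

reg_0 = 0xBA4
clock 1: out=0, reg = 0xDD2
clock 2: out=0, reg = 0xEE9
clock 3: out=1, reg = 0x774
clock 4: out=0, reg = 0xBBA
clock 5: out=0, reg = 0xDDD
clock 6: out=1, reg = 0xEEE
clock 7: out=0, reg = 0x777
clock 8: out=1, reg = 0xBBB
clock 9: out=1, reg = 0x5DD

0x5DD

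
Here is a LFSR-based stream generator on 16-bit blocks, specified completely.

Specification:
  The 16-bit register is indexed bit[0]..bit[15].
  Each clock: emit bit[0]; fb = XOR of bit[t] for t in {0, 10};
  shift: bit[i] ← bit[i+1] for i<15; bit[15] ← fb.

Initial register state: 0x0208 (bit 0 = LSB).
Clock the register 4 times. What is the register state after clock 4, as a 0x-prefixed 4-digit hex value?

reg_0 = 0x0208
clock 1: out=0, reg = 0x0104
clock 2: out=0, reg = 0x0082
clock 3: out=0, reg = 0x0041
clock 4: out=1, reg = 0x8020

0x8020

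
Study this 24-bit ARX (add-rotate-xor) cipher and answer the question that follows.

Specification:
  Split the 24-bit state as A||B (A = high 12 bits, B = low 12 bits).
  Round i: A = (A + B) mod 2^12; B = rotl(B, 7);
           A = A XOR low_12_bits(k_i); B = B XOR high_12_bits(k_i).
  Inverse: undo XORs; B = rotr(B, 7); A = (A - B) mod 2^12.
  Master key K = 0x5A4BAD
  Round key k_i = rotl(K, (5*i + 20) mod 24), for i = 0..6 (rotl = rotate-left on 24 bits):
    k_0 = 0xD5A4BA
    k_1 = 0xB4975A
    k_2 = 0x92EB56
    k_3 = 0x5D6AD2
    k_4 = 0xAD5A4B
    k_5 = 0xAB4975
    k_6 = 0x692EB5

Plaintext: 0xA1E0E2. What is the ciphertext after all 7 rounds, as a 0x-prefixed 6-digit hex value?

s_0 = plaintext = 0xA1E0E2
s_1 = Round(s_0, k_0) = 0xFBAC5D
s_2 = Round(s_1, k_1) = 0xB4D5AB
s_3 = Round(s_2, k_2) = 0xBAEC83
s_4 = Round(s_3, k_3) = 0x2E3432
s_5 = Round(s_4, k_4) = 0xD5E3F4
s_6 = Round(s_5, k_5) = 0x8270AB
s_7 = Round(s_6, k_6) = 0x667317

0x667317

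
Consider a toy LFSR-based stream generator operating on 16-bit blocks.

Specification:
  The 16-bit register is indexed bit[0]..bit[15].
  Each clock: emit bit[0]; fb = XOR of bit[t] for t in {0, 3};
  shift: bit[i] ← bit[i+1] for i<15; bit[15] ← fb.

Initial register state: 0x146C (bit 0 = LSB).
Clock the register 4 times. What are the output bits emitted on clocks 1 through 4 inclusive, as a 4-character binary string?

reg_0 = 0x146C
clock 1: out=0, reg = 0x8A36
clock 2: out=0, reg = 0x451B
clock 3: out=1, reg = 0x228D
clock 4: out=1, reg = 0x1146

0011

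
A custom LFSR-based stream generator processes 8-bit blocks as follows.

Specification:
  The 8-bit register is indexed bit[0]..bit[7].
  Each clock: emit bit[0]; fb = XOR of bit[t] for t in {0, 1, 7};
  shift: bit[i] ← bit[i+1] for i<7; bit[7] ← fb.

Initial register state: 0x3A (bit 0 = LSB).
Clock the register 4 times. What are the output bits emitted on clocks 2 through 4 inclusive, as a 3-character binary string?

101

reg_0 = 0x3A
clock 1: out=0, reg = 0x9D
clock 2: out=1, reg = 0x4E
clock 3: out=0, reg = 0xA7
clock 4: out=1, reg = 0xD3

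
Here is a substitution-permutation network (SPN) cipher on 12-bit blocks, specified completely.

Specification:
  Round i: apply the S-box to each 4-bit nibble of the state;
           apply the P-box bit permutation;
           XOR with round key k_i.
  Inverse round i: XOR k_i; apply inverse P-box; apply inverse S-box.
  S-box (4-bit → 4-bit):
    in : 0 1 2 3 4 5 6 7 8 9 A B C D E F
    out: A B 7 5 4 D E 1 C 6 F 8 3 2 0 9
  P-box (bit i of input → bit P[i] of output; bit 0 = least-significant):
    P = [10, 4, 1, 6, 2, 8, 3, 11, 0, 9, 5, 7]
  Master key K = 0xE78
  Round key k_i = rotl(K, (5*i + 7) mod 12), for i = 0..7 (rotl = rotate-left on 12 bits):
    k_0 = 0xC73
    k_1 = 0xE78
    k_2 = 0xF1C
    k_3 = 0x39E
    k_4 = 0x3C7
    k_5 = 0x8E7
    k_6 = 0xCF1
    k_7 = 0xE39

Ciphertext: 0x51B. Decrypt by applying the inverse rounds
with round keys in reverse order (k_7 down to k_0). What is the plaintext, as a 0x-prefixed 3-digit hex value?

s_0 = ciphertext = 0x51B
s_1 = InvRound(s_0, k_7) = 0x904
s_2 = InvRound(s_1, k_6) = 0x5C1
s_3 = InvRound(s_2, k_5) = 0x413
s_4 = InvRound(s_3, k_4) = 0x0C1
s_5 = InvRound(s_4, k_3) = 0xC26
s_6 = InvRound(s_5, k_2) = 0x999
s_7 = InvRound(s_6, k_1) = 0xADF
s_8 = InvRound(s_7, k_0) = 0x637

0x637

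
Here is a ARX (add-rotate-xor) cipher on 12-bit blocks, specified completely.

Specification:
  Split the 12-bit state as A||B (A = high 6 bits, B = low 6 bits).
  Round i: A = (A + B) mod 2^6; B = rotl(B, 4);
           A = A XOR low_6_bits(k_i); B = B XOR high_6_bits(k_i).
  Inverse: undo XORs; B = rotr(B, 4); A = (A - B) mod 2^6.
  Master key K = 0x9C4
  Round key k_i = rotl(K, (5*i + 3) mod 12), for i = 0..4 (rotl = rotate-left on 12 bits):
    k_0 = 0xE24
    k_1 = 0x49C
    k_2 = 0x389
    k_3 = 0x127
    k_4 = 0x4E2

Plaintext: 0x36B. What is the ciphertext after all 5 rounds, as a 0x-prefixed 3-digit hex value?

0x198

s_0 = plaintext = 0x36B
s_1 = Round(s_0, k_0) = 0x702
s_2 = Round(s_1, k_1) = 0x0B2
s_3 = Round(s_2, k_2) = 0xF62
s_4 = Round(s_3, k_3) = 0xE2C
s_5 = Round(s_4, k_4) = 0x198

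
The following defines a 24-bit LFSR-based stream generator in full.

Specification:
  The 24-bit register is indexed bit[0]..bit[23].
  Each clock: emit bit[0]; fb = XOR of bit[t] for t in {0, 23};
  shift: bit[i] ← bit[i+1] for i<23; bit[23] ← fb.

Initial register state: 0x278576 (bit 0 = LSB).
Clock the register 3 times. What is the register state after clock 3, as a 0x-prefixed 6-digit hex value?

0x44F0AE

reg_0 = 0x278576
clock 1: out=0, reg = 0x13C2BB
clock 2: out=1, reg = 0x89E15D
clock 3: out=1, reg = 0x44F0AE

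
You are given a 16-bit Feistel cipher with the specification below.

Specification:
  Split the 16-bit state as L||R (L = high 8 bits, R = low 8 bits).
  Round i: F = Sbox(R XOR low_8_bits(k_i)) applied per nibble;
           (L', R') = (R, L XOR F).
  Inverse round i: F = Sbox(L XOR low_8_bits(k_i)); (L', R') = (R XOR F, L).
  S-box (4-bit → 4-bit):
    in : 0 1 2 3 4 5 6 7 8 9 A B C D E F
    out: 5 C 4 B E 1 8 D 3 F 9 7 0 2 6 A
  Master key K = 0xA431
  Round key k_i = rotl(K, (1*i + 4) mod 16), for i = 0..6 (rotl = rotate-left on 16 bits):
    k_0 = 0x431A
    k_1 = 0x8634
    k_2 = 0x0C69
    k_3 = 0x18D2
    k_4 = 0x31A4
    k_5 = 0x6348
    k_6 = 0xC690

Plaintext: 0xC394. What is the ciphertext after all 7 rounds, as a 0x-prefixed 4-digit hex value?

0x4723

s_0 = plaintext = 0xC394
s_1 = Round(s_0, k_0) = 0x94F5
s_2 = Round(s_1, k_1) = 0xF598
s_3 = Round(s_2, k_2) = 0x9859
s_4 = Round(s_3, k_3) = 0x59AF
s_5 = Round(s_4, k_4) = 0xAF0E
s_6 = Round(s_5, k_5) = 0x0E47
s_7 = Round(s_6, k_6) = 0x4723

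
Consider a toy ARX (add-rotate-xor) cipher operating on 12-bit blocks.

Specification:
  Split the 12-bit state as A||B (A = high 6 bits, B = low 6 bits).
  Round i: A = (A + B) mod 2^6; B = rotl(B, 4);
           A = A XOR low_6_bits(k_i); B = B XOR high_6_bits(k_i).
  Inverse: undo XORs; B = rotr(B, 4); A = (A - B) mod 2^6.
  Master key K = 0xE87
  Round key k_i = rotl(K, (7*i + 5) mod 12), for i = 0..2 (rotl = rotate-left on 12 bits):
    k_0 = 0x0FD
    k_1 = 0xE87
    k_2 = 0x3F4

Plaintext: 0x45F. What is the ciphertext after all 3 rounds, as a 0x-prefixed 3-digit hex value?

s_0 = plaintext = 0x45F
s_1 = Round(s_0, k_0) = 0x374
s_2 = Round(s_1, k_1) = 0x1B7
s_3 = Round(s_2, k_2) = 0x272

0x272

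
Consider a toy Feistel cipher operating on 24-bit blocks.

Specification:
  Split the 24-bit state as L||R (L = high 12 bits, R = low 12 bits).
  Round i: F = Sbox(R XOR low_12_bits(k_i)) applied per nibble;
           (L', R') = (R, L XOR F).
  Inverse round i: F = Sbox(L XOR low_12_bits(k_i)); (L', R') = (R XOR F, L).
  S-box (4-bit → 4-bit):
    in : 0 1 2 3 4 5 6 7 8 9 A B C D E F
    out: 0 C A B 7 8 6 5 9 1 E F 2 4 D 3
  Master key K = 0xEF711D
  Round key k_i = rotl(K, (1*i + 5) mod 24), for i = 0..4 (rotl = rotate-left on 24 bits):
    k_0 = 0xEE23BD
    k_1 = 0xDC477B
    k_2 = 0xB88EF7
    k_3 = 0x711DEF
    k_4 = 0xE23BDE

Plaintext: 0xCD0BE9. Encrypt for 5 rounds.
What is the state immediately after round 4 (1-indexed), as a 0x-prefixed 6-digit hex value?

0x6A5E35

s_0 = plaintext = 0xCD0BE9
s_1 = Round(s_0, k_0) = 0xBE9557
s_2 = Round(s_1, k_1) = 0x55714B
s_3 = Round(s_2, k_2) = 0x14B6A5
s_4 = Round(s_3, k_3) = 0x6A5E35
s_5 = Round(s_4, k_4) = 0xE35E7A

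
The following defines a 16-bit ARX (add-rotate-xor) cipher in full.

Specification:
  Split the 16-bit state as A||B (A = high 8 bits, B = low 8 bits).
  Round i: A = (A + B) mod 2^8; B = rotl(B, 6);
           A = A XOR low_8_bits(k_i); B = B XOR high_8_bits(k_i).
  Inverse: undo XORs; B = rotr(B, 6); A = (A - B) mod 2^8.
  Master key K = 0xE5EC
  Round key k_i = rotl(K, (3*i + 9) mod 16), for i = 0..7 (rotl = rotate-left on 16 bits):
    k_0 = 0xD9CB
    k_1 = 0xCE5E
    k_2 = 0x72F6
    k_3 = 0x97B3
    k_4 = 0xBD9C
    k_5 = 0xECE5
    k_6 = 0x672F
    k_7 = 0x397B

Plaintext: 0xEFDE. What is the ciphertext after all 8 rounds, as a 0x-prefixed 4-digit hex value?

s_0 = plaintext = 0xEFDE
s_1 = Round(s_0, k_0) = 0x066E
s_2 = Round(s_1, k_1) = 0x2A55
s_3 = Round(s_2, k_2) = 0x8927
s_4 = Round(s_3, k_3) = 0x035E
s_5 = Round(s_4, k_4) = 0xFD2A
s_6 = Round(s_5, k_5) = 0xC266
s_7 = Round(s_6, k_6) = 0x07FE
s_8 = Round(s_7, k_7) = 0x7E86

0x7E86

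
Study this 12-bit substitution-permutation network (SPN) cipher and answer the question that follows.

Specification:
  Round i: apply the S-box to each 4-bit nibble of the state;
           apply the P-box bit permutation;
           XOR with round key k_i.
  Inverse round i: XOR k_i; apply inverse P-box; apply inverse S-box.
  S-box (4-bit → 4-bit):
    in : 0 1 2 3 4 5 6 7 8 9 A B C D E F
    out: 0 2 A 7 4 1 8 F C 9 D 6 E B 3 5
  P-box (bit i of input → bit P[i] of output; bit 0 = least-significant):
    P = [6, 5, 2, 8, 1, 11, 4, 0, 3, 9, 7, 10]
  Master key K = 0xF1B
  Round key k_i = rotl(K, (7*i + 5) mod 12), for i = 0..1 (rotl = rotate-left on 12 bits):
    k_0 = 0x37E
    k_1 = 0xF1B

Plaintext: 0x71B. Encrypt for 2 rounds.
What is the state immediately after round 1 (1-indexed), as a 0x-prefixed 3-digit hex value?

s_0 = plaintext = 0x71B
s_1 = Round(s_0, k_0) = 0xDD2
s_2 = Round(s_1, k_1) = 0x030

0xDD2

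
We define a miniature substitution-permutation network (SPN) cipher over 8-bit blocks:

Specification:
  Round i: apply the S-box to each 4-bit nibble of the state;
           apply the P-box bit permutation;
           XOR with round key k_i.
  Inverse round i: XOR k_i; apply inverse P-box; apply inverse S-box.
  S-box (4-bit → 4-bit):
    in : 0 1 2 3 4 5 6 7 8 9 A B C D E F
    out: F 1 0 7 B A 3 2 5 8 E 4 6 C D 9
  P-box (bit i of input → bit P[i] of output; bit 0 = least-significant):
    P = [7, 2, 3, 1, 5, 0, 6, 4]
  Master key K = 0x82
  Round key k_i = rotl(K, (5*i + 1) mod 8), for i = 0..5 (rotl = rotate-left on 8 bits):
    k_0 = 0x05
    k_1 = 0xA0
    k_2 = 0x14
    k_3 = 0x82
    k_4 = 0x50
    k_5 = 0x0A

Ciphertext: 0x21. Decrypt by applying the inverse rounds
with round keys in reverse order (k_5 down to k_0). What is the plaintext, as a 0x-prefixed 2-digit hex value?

0x01

s_0 = ciphertext = 0x21
s_1 = InvRound(s_0, k_5) = 0x6D
s_2 = InvRound(s_1, k_4) = 0x4C
s_3 = InvRound(s_2, k_3) = 0xB0
s_4 = InvRound(s_3, k_2) = 0x16
s_5 = InvRound(s_4, k_1) = 0xF4
s_6 = InvRound(s_5, k_0) = 0x01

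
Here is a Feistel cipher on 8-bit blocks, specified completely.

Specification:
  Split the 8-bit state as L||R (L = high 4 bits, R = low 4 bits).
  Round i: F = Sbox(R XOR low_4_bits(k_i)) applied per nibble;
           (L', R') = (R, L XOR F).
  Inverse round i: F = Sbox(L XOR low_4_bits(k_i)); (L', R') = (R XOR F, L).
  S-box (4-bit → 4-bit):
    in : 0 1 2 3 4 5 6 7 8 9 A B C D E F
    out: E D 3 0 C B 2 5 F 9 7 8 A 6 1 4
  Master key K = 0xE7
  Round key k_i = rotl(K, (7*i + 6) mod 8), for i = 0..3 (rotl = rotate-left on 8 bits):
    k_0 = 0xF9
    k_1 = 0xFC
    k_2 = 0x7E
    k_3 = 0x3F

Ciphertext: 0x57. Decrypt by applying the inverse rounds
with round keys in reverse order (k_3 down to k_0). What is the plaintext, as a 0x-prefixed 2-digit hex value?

s_0 = ciphertext = 0x57
s_1 = InvRound(s_0, k_3) = 0x05
s_2 = InvRound(s_1, k_2) = 0x40
s_3 = InvRound(s_2, k_1) = 0xF4
s_4 = InvRound(s_3, k_0) = 0x6F

0x6F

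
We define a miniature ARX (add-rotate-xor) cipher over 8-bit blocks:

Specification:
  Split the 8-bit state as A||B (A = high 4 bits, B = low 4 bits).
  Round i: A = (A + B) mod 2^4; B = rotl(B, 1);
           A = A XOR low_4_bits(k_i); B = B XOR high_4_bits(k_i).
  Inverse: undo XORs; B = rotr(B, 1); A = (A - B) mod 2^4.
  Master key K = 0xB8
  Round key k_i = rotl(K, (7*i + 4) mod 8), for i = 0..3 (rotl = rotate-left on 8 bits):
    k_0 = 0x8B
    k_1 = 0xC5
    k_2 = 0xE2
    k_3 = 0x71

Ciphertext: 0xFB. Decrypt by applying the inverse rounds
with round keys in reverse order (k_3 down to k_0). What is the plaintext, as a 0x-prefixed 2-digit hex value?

0xE6

s_0 = ciphertext = 0xFB
s_1 = InvRound(s_0, k_3) = 0x86
s_2 = InvRound(s_1, k_2) = 0x64
s_3 = InvRound(s_2, k_1) = 0xF4
s_4 = InvRound(s_3, k_0) = 0xE6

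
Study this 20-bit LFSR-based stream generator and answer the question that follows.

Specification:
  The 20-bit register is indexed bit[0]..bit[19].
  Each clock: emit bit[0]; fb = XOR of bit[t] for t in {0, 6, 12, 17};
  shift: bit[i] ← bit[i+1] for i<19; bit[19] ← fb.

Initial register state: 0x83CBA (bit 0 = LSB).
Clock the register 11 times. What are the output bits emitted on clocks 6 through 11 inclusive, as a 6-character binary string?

reg_0 = 0x83CBA
clock 1: out=0, reg = 0xC1E5D
clock 2: out=1, reg = 0xE0F2E
clock 3: out=0, reg = 0xF0797
clock 4: out=1, reg = 0x783CB
clock 5: out=1, reg = 0xBC1E5
clock 6: out=1, reg = 0xDE0F2
clock 7: out=0, reg = 0xEF079
clock 8: out=1, reg = 0x7783C
clock 9: out=0, reg = 0x3BC1E
clock 10: out=0, reg = 0x1DE0F
clock 11: out=1, reg = 0x0EF07

101001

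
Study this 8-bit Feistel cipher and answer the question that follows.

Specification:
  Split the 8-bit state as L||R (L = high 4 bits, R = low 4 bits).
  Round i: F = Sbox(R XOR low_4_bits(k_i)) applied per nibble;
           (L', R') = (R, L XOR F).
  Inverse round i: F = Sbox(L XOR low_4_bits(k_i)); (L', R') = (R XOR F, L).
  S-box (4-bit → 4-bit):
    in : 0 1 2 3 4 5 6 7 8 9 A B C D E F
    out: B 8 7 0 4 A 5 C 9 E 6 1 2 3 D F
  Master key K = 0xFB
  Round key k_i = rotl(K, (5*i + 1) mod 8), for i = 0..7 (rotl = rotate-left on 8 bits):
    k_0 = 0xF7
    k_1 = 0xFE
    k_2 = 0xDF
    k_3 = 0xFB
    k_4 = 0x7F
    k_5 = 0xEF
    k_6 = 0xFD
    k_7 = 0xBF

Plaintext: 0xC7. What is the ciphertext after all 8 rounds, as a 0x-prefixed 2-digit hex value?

0x6D

s_0 = plaintext = 0xC7
s_1 = Round(s_0, k_0) = 0x77
s_2 = Round(s_1, k_1) = 0x79
s_3 = Round(s_2, k_2) = 0x92
s_4 = Round(s_3, k_3) = 0x27
s_5 = Round(s_4, k_4) = 0x7B
s_6 = Round(s_5, k_5) = 0xB3
s_7 = Round(s_6, k_6) = 0x36
s_8 = Round(s_7, k_7) = 0x6D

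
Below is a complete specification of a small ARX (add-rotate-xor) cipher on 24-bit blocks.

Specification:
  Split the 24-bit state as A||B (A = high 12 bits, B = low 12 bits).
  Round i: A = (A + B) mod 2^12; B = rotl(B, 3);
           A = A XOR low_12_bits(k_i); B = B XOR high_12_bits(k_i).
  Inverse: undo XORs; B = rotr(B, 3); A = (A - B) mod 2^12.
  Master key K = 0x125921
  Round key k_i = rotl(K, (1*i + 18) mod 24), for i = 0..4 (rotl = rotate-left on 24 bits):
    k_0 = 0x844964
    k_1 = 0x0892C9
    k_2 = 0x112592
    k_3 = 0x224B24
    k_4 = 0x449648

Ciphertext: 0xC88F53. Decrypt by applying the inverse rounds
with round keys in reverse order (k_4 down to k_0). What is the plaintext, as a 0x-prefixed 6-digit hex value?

s_0 = ciphertext = 0xC88F53
s_1 = InvRound(s_0, k_4) = 0x55D563
s_2 = InvRound(s_1, k_3) = 0xF91EE8
s_3 = InvRound(s_2, k_2) = 0x4045FF
s_4 = InvRound(s_3, k_1) = 0xA1FCAE
s_5 = InvRound(s_4, k_0) = 0xEDE49D

0xEDE49D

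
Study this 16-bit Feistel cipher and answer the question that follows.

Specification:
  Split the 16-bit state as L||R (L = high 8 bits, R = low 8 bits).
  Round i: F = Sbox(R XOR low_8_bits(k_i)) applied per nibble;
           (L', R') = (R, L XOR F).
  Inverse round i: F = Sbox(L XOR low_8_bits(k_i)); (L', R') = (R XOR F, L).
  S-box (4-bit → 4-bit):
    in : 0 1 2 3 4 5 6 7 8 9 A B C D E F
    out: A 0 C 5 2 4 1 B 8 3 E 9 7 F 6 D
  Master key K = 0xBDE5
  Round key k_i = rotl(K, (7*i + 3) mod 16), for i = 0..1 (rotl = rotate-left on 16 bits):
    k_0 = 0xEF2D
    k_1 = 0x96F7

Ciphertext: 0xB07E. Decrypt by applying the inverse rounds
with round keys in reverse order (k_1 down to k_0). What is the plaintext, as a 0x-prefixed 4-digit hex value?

0x0855

s_0 = ciphertext = 0xB07E
s_1 = InvRound(s_0, k_1) = 0x55B0
s_2 = InvRound(s_1, k_0) = 0x0855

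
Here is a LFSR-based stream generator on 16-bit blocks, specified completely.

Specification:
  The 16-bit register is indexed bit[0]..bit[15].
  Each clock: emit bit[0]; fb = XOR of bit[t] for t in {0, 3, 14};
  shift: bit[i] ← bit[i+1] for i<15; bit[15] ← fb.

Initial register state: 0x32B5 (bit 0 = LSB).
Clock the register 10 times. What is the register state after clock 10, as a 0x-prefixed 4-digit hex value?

0xA7CC

reg_0 = 0x32B5
clock 1: out=1, reg = 0x995A
clock 2: out=0, reg = 0xCCAD
clock 3: out=1, reg = 0xE656
clock 4: out=0, reg = 0xF32B
clock 5: out=1, reg = 0xF995
clock 6: out=1, reg = 0x7CCA
clock 7: out=0, reg = 0x3E65
clock 8: out=1, reg = 0x9F32
clock 9: out=0, reg = 0x4F99
clock 10: out=1, reg = 0xA7CC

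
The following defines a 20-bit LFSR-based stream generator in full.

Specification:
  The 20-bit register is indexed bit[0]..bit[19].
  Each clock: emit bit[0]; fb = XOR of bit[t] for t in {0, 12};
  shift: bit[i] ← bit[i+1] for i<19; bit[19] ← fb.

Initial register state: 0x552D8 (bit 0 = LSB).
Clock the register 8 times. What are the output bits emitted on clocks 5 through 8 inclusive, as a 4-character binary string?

reg_0 = 0x552D8
clock 1: out=0, reg = 0xAA96C
clock 2: out=0, reg = 0x554B6
clock 3: out=0, reg = 0xAAA5B
clock 4: out=1, reg = 0xD552D
clock 5: out=1, reg = 0x6AA96
clock 6: out=0, reg = 0x3554B
clock 7: out=1, reg = 0x1AAA5
clock 8: out=1, reg = 0x8D552

1011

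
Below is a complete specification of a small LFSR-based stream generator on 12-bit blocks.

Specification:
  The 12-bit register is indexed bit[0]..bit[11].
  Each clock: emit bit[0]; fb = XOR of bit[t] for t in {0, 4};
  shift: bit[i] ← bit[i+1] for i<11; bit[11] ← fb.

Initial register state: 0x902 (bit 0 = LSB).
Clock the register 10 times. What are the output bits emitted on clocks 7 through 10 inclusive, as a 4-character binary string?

reg_0 = 0x902
clock 1: out=0, reg = 0x481
clock 2: out=1, reg = 0xA40
clock 3: out=0, reg = 0x520
clock 4: out=0, reg = 0x290
clock 5: out=0, reg = 0x948
clock 6: out=0, reg = 0x4A4
clock 7: out=0, reg = 0x252
clock 8: out=0, reg = 0x929
clock 9: out=1, reg = 0xC94
clock 10: out=0, reg = 0xE4A

0010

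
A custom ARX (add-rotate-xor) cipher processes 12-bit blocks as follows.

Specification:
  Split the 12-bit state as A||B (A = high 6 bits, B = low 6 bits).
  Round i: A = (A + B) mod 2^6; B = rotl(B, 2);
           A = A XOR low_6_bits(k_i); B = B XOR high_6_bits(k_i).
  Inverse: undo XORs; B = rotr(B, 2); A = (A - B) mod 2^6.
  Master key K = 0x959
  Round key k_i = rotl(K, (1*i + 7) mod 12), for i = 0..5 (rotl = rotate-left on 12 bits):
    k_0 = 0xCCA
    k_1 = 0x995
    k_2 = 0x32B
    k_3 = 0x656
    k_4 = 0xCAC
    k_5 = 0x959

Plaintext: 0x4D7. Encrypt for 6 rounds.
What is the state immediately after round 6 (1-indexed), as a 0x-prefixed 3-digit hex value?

0x005

s_0 = plaintext = 0x4D7
s_1 = Round(s_0, k_0) = 0x82E
s_2 = Round(s_1, k_1) = 0x6DC
s_3 = Round(s_2, k_2) = 0x73D
s_4 = Round(s_3, k_3) = 0x3EE
s_5 = Round(s_4, k_4) = 0x448
s_6 = Round(s_5, k_5) = 0x005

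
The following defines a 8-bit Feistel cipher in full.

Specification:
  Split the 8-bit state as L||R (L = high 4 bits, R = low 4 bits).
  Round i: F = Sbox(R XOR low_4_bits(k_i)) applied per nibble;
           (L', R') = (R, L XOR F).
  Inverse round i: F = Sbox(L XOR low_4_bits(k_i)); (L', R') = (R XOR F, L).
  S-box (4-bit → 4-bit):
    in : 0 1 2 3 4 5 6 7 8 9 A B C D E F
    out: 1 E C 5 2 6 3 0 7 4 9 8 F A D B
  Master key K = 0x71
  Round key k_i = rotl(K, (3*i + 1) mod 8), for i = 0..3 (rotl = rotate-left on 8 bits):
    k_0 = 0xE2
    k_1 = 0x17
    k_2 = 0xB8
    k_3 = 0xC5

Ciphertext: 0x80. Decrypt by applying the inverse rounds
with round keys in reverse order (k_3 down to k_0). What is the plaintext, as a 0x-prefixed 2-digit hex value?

s_0 = ciphertext = 0x80
s_1 = InvRound(s_0, k_3) = 0xA8
s_2 = InvRound(s_1, k_2) = 0x4A
s_3 = InvRound(s_2, k_1) = 0xF4
s_4 = InvRound(s_3, k_0) = 0xEF

0xEF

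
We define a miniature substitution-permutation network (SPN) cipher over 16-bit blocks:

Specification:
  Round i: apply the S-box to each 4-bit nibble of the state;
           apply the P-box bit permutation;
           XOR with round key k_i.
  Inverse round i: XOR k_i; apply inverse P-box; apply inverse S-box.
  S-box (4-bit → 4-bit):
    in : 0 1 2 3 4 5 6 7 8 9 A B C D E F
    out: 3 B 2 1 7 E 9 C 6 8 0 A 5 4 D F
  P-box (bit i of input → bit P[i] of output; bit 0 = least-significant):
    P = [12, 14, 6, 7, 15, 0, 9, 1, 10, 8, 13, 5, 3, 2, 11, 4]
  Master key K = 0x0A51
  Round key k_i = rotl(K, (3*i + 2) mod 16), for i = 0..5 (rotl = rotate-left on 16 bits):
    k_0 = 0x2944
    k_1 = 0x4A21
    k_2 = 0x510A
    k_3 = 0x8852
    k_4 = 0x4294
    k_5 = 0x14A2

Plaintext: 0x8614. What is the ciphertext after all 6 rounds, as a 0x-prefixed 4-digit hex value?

s_0 = plaintext = 0x8614
s_1 = Round(s_0, k_0) = 0xF523
s_2 = Round(s_1, k_1) = 0x731C
s_3 = Round(s_2, k_2) = 0xCD59
s_4 = Round(s_3, k_3) = 0xA2D9
s_5 = Round(s_4, k_4) = 0x4114
s_6 = Round(s_5, k_5) = 0xC9CD

0xC9CD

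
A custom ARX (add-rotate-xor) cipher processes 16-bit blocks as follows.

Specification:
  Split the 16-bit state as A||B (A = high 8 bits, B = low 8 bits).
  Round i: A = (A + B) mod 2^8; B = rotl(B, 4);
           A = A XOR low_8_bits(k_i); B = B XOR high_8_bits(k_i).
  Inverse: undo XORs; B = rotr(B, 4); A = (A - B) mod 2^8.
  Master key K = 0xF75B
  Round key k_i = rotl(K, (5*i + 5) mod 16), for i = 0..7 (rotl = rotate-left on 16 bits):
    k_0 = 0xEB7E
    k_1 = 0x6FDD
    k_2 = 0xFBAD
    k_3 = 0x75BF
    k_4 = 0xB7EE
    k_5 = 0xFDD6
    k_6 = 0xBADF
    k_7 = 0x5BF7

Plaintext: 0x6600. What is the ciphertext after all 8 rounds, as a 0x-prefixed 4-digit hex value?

s_0 = plaintext = 0x6600
s_1 = Round(s_0, k_0) = 0x18EB
s_2 = Round(s_1, k_1) = 0xDED1
s_3 = Round(s_2, k_2) = 0x02E6
s_4 = Round(s_3, k_3) = 0x571B
s_5 = Round(s_4, k_4) = 0x9C06
s_6 = Round(s_5, k_5) = 0x749D
s_7 = Round(s_6, k_6) = 0xCE63
s_8 = Round(s_7, k_7) = 0xC66D

0xC66D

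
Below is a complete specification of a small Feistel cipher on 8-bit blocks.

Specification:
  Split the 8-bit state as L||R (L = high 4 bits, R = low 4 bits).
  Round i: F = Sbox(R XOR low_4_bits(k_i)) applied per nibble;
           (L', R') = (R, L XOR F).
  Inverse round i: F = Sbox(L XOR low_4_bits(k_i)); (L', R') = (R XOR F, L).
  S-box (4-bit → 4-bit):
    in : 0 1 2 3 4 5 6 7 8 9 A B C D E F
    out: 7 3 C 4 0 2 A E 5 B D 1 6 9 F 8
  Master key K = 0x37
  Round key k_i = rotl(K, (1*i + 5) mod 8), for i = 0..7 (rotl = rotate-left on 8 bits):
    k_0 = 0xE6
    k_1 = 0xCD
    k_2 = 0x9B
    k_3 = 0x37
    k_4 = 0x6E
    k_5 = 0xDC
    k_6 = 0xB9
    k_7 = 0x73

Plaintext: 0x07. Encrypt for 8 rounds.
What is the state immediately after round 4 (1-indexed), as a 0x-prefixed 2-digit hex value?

s_0 = plaintext = 0x07
s_1 = Round(s_0, k_0) = 0x73
s_2 = Round(s_1, k_1) = 0x38
s_3 = Round(s_2, k_2) = 0x87
s_4 = Round(s_3, k_3) = 0x7F
s_5 = Round(s_4, k_4) = 0xF4
s_6 = Round(s_5, k_5) = 0x4A
s_7 = Round(s_6, k_6) = 0xA0
s_8 = Round(s_7, k_7) = 0x0E

0x7F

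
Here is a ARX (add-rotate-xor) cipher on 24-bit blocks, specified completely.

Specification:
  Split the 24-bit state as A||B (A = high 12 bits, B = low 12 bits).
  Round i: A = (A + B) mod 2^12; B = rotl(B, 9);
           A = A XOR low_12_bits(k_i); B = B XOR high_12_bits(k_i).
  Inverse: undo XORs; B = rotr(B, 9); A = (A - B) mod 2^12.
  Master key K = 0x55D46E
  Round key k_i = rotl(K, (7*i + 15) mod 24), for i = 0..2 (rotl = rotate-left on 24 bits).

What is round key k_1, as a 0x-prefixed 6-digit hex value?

K = 0x55D46E
k_0 = rotl(K, (7*0+15) mod 24) = rotl(K, 15) = 0x372AEA
k_1 = rotl(K, (7*1+15) mod 24) = rotl(K, 22) = 0x95751B

0x95751B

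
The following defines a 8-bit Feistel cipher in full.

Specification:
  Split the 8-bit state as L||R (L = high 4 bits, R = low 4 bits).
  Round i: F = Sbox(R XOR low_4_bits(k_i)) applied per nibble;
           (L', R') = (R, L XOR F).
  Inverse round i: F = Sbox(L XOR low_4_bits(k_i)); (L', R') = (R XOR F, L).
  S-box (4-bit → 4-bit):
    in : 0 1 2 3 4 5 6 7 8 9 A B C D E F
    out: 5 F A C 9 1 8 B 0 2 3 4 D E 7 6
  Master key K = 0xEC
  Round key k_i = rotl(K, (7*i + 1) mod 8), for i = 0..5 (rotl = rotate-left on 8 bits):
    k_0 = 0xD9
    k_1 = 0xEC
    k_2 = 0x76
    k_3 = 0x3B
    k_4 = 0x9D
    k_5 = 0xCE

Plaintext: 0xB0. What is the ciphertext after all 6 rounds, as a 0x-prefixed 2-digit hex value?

0x57

s_0 = plaintext = 0xB0
s_1 = Round(s_0, k_0) = 0x09
s_2 = Round(s_1, k_1) = 0x91
s_3 = Round(s_2, k_2) = 0x12
s_4 = Round(s_3, k_3) = 0x23
s_5 = Round(s_4, k_4) = 0x35
s_6 = Round(s_5, k_5) = 0x57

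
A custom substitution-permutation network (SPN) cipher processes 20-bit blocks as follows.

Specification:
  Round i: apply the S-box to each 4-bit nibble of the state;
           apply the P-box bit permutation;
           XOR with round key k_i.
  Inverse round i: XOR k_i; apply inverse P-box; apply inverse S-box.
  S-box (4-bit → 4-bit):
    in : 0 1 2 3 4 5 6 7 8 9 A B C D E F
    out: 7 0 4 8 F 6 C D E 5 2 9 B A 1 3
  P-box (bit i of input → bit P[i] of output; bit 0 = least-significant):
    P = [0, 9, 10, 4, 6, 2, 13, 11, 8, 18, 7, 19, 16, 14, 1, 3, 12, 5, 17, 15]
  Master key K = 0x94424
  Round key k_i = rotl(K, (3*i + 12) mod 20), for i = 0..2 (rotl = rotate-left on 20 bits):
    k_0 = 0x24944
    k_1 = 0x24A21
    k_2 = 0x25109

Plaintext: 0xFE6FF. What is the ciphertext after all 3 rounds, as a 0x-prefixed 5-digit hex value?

0xB743A

s_0 = plaintext = 0xFE6FF
s_1 = Round(s_0, k_0) = 0xB5BA1
s_2 = Round(s_1, k_1) = 0xA9B27
s_3 = Round(s_2, k_2) = 0xB743A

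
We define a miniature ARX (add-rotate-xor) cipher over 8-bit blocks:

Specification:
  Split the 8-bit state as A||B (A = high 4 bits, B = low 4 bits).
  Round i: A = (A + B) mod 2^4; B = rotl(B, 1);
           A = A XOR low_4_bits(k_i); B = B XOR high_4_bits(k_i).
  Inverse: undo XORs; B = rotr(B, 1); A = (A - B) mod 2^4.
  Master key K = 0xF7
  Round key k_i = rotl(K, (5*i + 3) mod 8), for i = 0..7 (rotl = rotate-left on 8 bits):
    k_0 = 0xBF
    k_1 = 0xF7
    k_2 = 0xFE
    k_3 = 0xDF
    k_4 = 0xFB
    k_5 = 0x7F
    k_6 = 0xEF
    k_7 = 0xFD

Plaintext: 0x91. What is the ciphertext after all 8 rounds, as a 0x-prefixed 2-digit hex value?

s_0 = plaintext = 0x91
s_1 = Round(s_0, k_0) = 0x59
s_2 = Round(s_1, k_1) = 0x9C
s_3 = Round(s_2, k_2) = 0xB6
s_4 = Round(s_3, k_3) = 0xE1
s_5 = Round(s_4, k_4) = 0x4D
s_6 = Round(s_5, k_5) = 0xEC
s_7 = Round(s_6, k_6) = 0x57
s_8 = Round(s_7, k_7) = 0x11

0x11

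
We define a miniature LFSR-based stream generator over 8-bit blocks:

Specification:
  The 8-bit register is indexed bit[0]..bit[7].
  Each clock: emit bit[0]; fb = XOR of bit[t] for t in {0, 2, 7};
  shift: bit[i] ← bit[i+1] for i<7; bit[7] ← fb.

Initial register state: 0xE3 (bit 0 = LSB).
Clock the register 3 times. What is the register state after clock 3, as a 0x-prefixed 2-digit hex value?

0xDC

reg_0 = 0xE3
clock 1: out=1, reg = 0x71
clock 2: out=1, reg = 0xB8
clock 3: out=0, reg = 0xDC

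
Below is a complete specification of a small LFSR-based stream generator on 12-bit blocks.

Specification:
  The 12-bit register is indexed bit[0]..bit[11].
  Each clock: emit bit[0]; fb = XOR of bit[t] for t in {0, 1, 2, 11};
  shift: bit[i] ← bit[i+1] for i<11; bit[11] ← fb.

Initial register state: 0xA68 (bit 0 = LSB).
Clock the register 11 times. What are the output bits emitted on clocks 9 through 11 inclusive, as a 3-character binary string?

reg_0 = 0xA68
clock 1: out=0, reg = 0xD34
clock 2: out=0, reg = 0x69A
clock 3: out=0, reg = 0xB4D
clock 4: out=1, reg = 0xDA6
clock 5: out=0, reg = 0xED3
clock 6: out=1, reg = 0xF69
clock 7: out=1, reg = 0x7B4
clock 8: out=0, reg = 0xBDA
clock 9: out=0, reg = 0x5ED
clock 10: out=1, reg = 0x2F6
clock 11: out=0, reg = 0x17B

010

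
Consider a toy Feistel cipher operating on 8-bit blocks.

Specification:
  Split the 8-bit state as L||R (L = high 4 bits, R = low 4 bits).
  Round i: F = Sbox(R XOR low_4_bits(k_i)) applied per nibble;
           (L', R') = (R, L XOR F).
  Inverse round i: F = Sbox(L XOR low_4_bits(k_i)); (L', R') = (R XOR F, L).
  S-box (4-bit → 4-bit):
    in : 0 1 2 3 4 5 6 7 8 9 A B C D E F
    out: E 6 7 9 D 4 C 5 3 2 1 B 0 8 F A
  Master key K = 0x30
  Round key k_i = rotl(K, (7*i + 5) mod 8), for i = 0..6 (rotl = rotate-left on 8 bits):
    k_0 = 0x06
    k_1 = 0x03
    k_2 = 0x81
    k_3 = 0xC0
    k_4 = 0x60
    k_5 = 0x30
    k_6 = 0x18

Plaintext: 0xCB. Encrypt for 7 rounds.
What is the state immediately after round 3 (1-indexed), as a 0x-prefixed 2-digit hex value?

0xEE

s_0 = plaintext = 0xCB
s_1 = Round(s_0, k_0) = 0xB4
s_2 = Round(s_1, k_1) = 0x4E
s_3 = Round(s_2, k_2) = 0xEE
s_4 = Round(s_3, k_3) = 0xE1
s_5 = Round(s_4, k_4) = 0x18
s_6 = Round(s_5, k_5) = 0x82
s_7 = Round(s_6, k_6) = 0x29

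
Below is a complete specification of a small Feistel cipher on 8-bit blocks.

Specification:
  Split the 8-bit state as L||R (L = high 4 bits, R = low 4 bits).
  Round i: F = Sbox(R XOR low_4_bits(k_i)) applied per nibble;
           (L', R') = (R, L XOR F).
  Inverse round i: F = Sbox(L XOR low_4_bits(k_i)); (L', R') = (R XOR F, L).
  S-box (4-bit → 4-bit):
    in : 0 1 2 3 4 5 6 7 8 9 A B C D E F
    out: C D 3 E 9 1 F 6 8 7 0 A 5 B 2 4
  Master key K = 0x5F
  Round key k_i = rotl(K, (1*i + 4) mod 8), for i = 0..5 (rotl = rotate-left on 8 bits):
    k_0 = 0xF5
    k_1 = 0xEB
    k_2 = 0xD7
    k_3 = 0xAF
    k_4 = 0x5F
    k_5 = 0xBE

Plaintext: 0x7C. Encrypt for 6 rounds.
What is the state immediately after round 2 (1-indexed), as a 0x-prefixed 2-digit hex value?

s_0 = plaintext = 0x7C
s_1 = Round(s_0, k_0) = 0xC0
s_2 = Round(s_1, k_1) = 0x06
s_3 = Round(s_2, k_2) = 0x6D
s_4 = Round(s_3, k_3) = 0xD5
s_5 = Round(s_4, k_4) = 0x5D
s_6 = Round(s_5, k_5) = 0xDB

0x06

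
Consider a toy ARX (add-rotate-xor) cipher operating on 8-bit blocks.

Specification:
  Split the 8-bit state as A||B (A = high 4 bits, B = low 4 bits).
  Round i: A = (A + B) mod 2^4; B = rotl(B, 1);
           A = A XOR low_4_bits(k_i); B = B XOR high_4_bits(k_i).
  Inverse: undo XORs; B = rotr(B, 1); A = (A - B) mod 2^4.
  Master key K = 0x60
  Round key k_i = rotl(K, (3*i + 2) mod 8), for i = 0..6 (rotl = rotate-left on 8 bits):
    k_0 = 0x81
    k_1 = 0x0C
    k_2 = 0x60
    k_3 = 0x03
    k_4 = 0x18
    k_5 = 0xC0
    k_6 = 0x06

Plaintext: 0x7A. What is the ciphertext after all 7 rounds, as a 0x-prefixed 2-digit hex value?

0x5C

s_0 = plaintext = 0x7A
s_1 = Round(s_0, k_0) = 0x0D
s_2 = Round(s_1, k_1) = 0x1B
s_3 = Round(s_2, k_2) = 0xC1
s_4 = Round(s_3, k_3) = 0xE2
s_5 = Round(s_4, k_4) = 0x85
s_6 = Round(s_5, k_5) = 0xD6
s_7 = Round(s_6, k_6) = 0x5C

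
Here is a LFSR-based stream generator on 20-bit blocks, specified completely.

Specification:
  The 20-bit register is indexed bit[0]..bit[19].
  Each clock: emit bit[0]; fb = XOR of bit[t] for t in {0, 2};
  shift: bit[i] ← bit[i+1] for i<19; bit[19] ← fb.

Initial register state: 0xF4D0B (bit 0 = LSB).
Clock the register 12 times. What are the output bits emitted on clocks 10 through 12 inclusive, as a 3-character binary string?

reg_0 = 0xF4D0B
clock 1: out=1, reg = 0xFA685
clock 2: out=1, reg = 0x7D342
clock 3: out=0, reg = 0x3E9A1
clock 4: out=1, reg = 0x9F4D0
clock 5: out=0, reg = 0x4FA68
clock 6: out=0, reg = 0x27D34
clock 7: out=0, reg = 0x93E9A
clock 8: out=0, reg = 0x49F4D
clock 9: out=1, reg = 0x24FA6
clock 10: out=0, reg = 0x927D3
clock 11: out=1, reg = 0xC93E9
clock 12: out=1, reg = 0xE49F4

011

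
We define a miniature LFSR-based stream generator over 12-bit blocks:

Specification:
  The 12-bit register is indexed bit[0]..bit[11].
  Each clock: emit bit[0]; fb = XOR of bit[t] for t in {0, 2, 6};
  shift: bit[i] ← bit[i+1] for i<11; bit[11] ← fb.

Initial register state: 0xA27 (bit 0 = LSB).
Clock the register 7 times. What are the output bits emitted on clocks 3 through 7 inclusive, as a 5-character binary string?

10010

reg_0 = 0xA27
clock 1: out=1, reg = 0x513
clock 2: out=1, reg = 0xA89
clock 3: out=1, reg = 0xD44
clock 4: out=0, reg = 0x6A2
clock 5: out=0, reg = 0x351
clock 6: out=1, reg = 0x1A8
clock 7: out=0, reg = 0x0D4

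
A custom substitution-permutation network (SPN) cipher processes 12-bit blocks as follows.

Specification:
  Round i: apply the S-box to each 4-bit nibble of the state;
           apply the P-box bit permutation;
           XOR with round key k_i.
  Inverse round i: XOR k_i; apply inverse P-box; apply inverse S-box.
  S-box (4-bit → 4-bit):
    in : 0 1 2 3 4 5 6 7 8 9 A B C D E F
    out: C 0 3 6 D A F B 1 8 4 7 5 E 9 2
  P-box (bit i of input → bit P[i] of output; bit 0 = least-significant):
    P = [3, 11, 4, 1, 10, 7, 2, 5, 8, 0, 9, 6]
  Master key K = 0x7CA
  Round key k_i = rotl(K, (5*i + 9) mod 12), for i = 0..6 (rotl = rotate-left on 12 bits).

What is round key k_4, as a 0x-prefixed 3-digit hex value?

0x94F

K = 0x7CA
k_0 = rotl(K, (5*0+9) mod 12) = rotl(K, 9) = 0x4F9
k_1 = rotl(K, (5*1+9) mod 12) = rotl(K, 2) = 0xF29
k_2 = rotl(K, (5*2+9) mod 12) = rotl(K, 7) = 0x53E
k_3 = rotl(K, (5*3+9) mod 12) = rotl(K, 0) = 0x7CA
k_4 = rotl(K, (5*4+9) mod 12) = rotl(K, 5) = 0x94F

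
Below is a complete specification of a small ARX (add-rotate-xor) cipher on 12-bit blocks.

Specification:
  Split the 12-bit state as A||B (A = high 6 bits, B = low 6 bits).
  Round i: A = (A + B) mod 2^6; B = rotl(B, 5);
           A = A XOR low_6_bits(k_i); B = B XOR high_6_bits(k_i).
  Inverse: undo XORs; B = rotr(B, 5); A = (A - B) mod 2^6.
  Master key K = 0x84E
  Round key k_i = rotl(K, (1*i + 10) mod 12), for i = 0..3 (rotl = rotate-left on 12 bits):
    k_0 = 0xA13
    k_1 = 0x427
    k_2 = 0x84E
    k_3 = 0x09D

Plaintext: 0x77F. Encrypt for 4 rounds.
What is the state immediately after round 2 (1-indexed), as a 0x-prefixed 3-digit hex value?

0x07B

s_0 = plaintext = 0x77F
s_1 = Round(s_0, k_0) = 0x3D7
s_2 = Round(s_1, k_1) = 0x07B
s_3 = Round(s_2, k_2) = 0xC9C
s_4 = Round(s_3, k_3) = 0x4CC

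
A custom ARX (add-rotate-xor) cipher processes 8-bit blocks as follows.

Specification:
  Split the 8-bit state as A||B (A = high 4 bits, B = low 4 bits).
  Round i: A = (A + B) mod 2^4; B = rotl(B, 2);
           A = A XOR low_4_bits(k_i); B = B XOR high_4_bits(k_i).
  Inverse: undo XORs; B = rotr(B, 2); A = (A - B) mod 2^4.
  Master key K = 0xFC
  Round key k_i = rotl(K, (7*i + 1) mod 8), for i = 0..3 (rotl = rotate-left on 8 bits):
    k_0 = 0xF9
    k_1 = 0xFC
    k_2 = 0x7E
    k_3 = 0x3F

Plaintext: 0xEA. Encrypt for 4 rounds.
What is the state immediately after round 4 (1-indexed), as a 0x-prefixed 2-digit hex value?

s_0 = plaintext = 0xEA
s_1 = Round(s_0, k_0) = 0x15
s_2 = Round(s_1, k_1) = 0xAA
s_3 = Round(s_2, k_2) = 0xAD
s_4 = Round(s_3, k_3) = 0x84

0x84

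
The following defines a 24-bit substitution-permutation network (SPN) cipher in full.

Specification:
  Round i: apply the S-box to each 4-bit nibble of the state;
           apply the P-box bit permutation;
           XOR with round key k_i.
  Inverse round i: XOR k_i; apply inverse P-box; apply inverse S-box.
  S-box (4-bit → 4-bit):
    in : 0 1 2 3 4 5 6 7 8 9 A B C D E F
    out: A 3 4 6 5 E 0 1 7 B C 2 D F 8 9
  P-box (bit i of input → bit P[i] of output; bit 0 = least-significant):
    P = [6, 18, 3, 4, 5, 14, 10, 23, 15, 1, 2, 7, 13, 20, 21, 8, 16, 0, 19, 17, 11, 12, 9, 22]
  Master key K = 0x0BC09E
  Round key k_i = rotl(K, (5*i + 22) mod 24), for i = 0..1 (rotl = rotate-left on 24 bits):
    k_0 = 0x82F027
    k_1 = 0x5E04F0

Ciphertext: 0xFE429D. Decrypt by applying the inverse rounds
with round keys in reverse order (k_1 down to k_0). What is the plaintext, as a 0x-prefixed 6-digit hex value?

0x38299F

s_0 = ciphertext = 0xFE429D
s_1 = InvRound(s_0, k_1) = 0x2B22D4
s_2 = InvRound(s_1, k_0) = 0x38299F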